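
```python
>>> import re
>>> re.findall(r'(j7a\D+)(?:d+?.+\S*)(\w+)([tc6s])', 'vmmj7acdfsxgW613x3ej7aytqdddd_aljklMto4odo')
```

The pattern matches the literal 'j7a', then one or more of a non-digit (captured); then one or more of the literal 'd' (lazy), then one or more of any character, then zero or more of a non-whitespace character (non-capturing group); then one or more of a word character (captured); then one of [tc6s] (captured).
Walking the string: at [3:37] match 'j7acdfsxgW613x3ej7aytqdddd_aljklMt', groups = ('j7ac', 'M', 't').
`findall` packs the 3 group values into a tuple for every match.

[('j7ac', 'M', 't')]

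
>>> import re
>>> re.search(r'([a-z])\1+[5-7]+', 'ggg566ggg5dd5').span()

After group 1 captures some text, `\1` only succeeds where that same text appears again.
The match spans [0:6] → 'ggg566'.

(0, 6)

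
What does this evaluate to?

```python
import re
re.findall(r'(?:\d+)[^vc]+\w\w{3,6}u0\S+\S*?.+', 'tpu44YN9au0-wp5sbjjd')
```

['44YN9au0-wp5sbjjd']

Pattern: one or more of a digit (non-capturing group); then one or more of any character except [vc], then a word character, then 3 to 6 of a word character; then the literal 'u0', then one or more of a non-whitespace character, then zero or more of a non-whitespace character (lazy); then one or more of any character.
With no groups in the pattern, `findall` gives back each whole match — 1 here.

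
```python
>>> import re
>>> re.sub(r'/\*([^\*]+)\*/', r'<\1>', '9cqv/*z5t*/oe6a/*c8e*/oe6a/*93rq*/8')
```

'9cqv<z5t>oe6a<c8e>oe6a<93rq>8'

`\1` in the replacement pulls in group 1's text for each match.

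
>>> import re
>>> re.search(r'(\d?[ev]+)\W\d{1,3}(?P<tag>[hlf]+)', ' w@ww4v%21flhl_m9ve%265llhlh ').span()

The pattern matches optionally a digit, then one or more of one of [ev] (captured); then a non-word character, then 1 to 3 of a digit; then one or more of one of [hlf] (captured as 'tag').
The match spans [5:14] → '4v%21flhl'.

(5, 14)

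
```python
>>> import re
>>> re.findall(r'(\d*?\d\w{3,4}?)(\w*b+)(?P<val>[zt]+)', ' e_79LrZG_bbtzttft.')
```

[('79Lr', 'ZG_bb', 'tztt')]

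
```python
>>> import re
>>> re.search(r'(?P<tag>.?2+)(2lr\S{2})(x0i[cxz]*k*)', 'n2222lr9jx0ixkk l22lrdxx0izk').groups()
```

('n222', '2lr9j', 'x0ixkk')

The match spans [0:15] → 'n2222lr9jx0ixkk'.
Captured: group 1 = 'n222', group 2 = '2lr9j', group 3 = 'x0ixkk'.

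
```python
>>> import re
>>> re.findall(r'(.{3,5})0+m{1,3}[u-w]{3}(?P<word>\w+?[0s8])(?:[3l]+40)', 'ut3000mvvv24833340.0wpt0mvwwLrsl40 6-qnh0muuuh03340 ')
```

[('ut300', '248'), ('.0wpt', 'Lrs'), ('6-qnh', 'h0')]

The pattern matches 3 to 5 of any character (captured); then one or more of the literal '0', then 1 to 3 of a literal 'm', then exactly 3 of a character in [u-w]; then one or more of a word character (lazy), then one of [0s8] (captured as 'word'); then one or more of one of [3l], then the literal '40' (non-capturing group).
Multiple groups make `findall` return tuples — one 2-tuple for each match.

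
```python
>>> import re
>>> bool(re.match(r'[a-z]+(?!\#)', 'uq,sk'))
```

True

A negative assertion filters positions out without eating any characters.
`match` is anchored at position 0; if the pattern doesn't fit there, it returns None.
The match spans [0:2] → 'uq'.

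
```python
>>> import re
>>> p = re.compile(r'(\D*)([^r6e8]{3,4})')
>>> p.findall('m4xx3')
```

[('m', '4xx3')]

2 groups means the one result is a tuple of 2 captured strings — 1 here.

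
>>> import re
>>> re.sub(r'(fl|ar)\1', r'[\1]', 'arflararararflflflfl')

'arfl[ar][ar][fl][fl]'

`\1` is not a pattern — it's the concrete string captured by group 1, re-applied verbatim.
`\1` in the replacement pulls in group 1's text for each match.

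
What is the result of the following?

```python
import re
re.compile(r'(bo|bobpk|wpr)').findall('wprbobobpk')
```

The regex engine tests alternatives in the order written; an earlier branch that matches wins even if a later one would match more.
Walking the string: at [0:3] match 'wpr', group 1 = 'wpr'; at [3:5] match 'bo', group 1 = 'bo'; at [5:7] match 'bo', group 1 = 'bo'.
One capturing group, so `findall` returns just the captured substring from each match — 3 in all.

['wpr', 'bo', 'bo']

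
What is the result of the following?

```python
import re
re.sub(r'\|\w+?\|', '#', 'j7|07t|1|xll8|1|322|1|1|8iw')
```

'j7#1#1#1#8iw'

Matches: at [2:7] → '|07t|'; at [8:14] → '|xll8|'; at [15:20] → '|322|'; at [21:24] → '|1|'.
Every occurrence is swapped for '#'.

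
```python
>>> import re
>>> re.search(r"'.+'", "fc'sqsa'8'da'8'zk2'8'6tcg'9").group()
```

`re.search` scans for the first position where the pattern succeeds.
The match spans [2:26] → "'sqsa'8'da'8'zk2'8'6tcg'".

"'sqsa'8'da'8'zk2'8'6tcg'"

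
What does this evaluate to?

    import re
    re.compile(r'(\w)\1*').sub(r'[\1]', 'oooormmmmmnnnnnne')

'[o][r][m][n][e]'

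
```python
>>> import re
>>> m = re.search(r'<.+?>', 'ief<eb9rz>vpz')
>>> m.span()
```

Unlike `match`, `search` isn't anchored — it looks for the pattern anywhere in the string.
The match spans [3:10] → '<eb9rz>'.

(3, 10)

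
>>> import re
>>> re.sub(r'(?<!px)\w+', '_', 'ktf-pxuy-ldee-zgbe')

'_-_-_-_'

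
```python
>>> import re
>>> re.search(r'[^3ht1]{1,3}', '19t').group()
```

Pattern: 1 to 3 of any character except [3ht1].
The match spans [1:2] → '9'.

'9'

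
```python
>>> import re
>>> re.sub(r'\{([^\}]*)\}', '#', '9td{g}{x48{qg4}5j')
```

'9td##5j'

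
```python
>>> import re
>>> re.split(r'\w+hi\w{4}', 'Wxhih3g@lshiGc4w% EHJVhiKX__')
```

['Wxhih3g@', '% ', '']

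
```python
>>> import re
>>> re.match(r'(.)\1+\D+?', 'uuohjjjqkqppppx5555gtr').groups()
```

('u',)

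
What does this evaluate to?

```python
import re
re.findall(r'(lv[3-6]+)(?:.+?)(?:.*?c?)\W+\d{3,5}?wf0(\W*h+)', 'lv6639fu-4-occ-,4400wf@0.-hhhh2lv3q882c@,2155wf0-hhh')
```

[('lv663', '-hhh')]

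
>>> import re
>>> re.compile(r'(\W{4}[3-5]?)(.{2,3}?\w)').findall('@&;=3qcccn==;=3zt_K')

[('@&;=3', 'qcc'), ('==;=3', 'zt_')]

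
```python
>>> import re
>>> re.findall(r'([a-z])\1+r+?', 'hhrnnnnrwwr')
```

['h', 'n', 'w']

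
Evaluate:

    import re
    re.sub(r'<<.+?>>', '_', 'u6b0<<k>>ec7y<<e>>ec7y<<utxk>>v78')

'u6b0_ec7y_ec7y_v78'

Every occurrence is swapped for '_'.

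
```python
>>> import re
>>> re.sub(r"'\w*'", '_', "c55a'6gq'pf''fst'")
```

"c55a_pf_fst'"

Matches: at [4:9] → "'6gq'"; at [11:13] → "''".
Each match is replaced by '_'.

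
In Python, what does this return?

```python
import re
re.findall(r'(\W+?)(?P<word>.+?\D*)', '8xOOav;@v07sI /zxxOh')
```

[(';', '@v'), (' ', '/zxxOh')]

A non-greedy quantifier consumes as few characters as it can — just enough that the remainder of the pattern still matches from where it stops; whatever follows it matches normally.
`findall` packs the 2 group values into a tuple for every match.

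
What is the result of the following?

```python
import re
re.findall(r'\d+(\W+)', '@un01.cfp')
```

['.']

Pattern: one or more of a digit; then one or more of a non-word character (captured).
One capturing group, so `findall` returns just the captured substring from the one match — 1 in all.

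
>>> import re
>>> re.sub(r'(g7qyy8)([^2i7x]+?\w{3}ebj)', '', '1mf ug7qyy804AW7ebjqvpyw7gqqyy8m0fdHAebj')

The pattern matches the literal 'g7', then the literal 'q', then the literal 'yy8' (captured); then one or more of any character except [2i7x] (lazy), then exactly 3 of a word character, then the literal 'ebj' (captured).
Matches: at [5:19] → 'g7qyy804AW7ebj'.
Every occurrence is swapped for ''.

'1mf uqvpyw7gqqyy8m0fdHAebj'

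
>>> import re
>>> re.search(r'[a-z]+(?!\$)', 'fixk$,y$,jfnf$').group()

A negative assertion filters positions out without eating any characters.
`re.search` tries every starting position until one works.
The match spans [0:3] → 'fix'.

'fix'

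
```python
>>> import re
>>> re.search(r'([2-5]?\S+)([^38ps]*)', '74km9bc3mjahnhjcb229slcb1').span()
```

(0, 25)

Pattern: optionally a character in [2-5], then one or more of a non-whitespace character (captured); then zero or more of any character except [38ps] (captured).
The match spans [0:25] → '74km9bc3mjahnhjcb229slcb1'.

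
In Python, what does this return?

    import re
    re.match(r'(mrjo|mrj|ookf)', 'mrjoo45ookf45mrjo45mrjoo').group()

'mrjo'

`match` is anchored at position 0; if the pattern doesn't fit there, it returns None.
The match spans [0:4] → 'mrjo'.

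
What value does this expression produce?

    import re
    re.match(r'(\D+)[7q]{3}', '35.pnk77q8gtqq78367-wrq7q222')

None

`re.match` won't scan ahead — the pattern has to work from the very first character.
Here the string doesn't start with a match, so the call returns None.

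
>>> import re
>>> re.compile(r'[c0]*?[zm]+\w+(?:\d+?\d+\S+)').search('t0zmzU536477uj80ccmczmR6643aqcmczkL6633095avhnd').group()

'0zmzU536477uj80ccmczmR6643aqcmczkL6633095avhnd'

The pattern matches zero or more of one of [c0] (lazy), then one or more of one of [zm], then one or more of a word character; then one or more of a digit (lazy), then one or more of a digit, then one or more of a non-whitespace character (non-capturing group).
Unlike `match`, `search` isn't anchored — it looks for the pattern anywhere in the string.
The match spans [1:47] → '0zmzU536477uj80ccmczmR6643aqcmczkL6633095avhnd'.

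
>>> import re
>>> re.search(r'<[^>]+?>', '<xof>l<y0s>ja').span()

(0, 5)

`re.search` tries every starting position until one works.
The match spans [0:5] → '<xof>'.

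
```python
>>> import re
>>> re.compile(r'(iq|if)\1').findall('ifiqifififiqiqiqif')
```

`\1` has to match the exact text group 1 already captured.
With a single group, `findall` returns only what that group captured — 2 items.

['if', 'iq']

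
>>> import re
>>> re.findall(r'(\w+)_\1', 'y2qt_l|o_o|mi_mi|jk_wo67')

['o', 'mi']

A backreference is literal: `\1` must see the identical characters the first group matched.
Because there's exactly one group, `findall` drops the full match and keeps group 1 from each hit.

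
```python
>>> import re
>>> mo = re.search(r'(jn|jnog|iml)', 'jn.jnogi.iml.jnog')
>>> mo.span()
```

(0, 2)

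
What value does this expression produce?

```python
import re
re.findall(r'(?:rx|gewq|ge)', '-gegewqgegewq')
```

['ge', 'gewq', 'ge', 'gewq']

Alternation isn't longest-match — the leftmost alternative that fits at this position is chosen.
Walking the string: at [1:3] → 'ge'; at [3:7] → 'gewq'; at [7:9] → 'ge'; at [9:13] → 'gewq'.
With no groups in the pattern, `findall` gives back each whole match — 4 here.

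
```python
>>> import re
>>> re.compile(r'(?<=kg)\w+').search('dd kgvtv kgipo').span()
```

The lookaround is zero-width — it requires the adjacent text to match without consuming it, so the asserted text isn't part of the match.
`search` walks the string left to right and returns the first match it finds.
The match spans [5:8] → 'vtv'.

(5, 8)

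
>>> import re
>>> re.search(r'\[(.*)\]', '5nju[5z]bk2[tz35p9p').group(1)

`re.search` tries every starting position until one works.
The match spans [4:8] → '[5z]'.
Captured: group 1 = '5z'.

'5z'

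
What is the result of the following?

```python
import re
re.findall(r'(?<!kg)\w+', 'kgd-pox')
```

The negative lookahead/lookbehind blocks any match where the forbidden context is present.
Matches: at [0:3] → 'kgd'; at [4:7] → 'pox'.
Since nothing is captured, `findall` lists the 2 matched substrings directly.

['kgd', 'pox']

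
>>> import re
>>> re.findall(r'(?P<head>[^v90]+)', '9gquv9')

This matches one or more of any character except [v90] (captured as 'head').
Walking the string: at [1:4] match 'gqu', group 1 = 'gqu'.
Because there's exactly one group, `findall` drops the full match and keeps group 1 from the one hit.

['gqu']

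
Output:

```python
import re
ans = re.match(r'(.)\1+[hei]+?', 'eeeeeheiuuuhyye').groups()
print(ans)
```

The backreference `\1` re-matches whatever the first group consumed, character for character.
`re.match` only tries the pattern at the start of the string.
The match spans [0:6] → 'eeeeeh'.
Captured: group 1 = 'e'.

('e',)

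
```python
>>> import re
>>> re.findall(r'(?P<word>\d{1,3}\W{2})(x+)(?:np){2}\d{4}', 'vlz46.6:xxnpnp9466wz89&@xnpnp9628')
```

[('89&@', 'x')]

The pattern matches 1 to 3 of a digit, then exactly 2 of a non-word character (captured as 'word'); then one or more of a literal 'x' (captured); then the literal 'np' repeated 2 times, then exactly 4 of a digit.
Multiple groups make `findall` return tuples — one 2-tuple for the one match.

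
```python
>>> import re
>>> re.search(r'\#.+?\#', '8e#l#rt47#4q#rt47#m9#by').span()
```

The `?` after the quantifier makes it lazy — it takes as little as possible before letting the rest of the pattern try.
`re.search` tries every starting position until one works.
The match spans [2:5] → '#l#'.

(2, 5)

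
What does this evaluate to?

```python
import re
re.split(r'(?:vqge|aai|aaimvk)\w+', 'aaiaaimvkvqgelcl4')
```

['', '']

Matches to split on: at [0:17] → 'aaiaaimvkvqgelcl4'.
Each match becomes a cut point; 2 segments remain.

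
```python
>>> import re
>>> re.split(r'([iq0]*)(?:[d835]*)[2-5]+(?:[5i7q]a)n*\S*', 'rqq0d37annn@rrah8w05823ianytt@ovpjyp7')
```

['r', 'qq0', '']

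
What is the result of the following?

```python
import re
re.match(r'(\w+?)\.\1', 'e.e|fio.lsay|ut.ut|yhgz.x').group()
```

With `match`, the pattern is implicitly anchored at the beginning.
The match spans [0:3] → 'e.e'.

'e.e'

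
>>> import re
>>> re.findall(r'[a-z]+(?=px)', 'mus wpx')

The lookaround is zero-width — it requires the adjacent text to match without consuming it, so the asserted text isn't part of the match.
Walking the string: at [4:5] → 'w'.
Since nothing is captured, `findall` lists the 1 matched substring directly.

['w']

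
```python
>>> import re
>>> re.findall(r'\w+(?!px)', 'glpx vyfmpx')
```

The negative lookaround is zero-width — it rules out positions where the adjacent text would match, without consuming anything.
Walking the string: at [0:4] → 'glpx'; at [5:11] → 'vyfmpx'.
`findall` yields the raw match text (2 of them) because the pattern has no groups.

['glpx', 'vyfmpx']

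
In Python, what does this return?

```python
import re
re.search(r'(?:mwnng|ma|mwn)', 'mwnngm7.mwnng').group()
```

'mwnng'

Alternation isn't longest-match — the leftmost alternative that fits at this position is chosen.
Unlike `match`, `search` isn't anchored — it looks for the pattern anywhere in the string.
The match spans [0:5] → 'mwnng'.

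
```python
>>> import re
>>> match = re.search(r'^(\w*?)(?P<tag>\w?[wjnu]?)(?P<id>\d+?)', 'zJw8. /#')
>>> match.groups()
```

('z', 'Jw', '8')

The pattern matches anchored at the start of the string; then zero or more of a word character (lazy) (captured); then optionally a word character, then optionally one of [wjnu] (captured as 'tag'); then one or more of a digit (lazy) (captured as 'id').
`re.search` scans for the first position where the pattern succeeds.
The match spans [0:4] → 'zJw8'.
Captured: group 1 = 'z', group 2 = 'Jw', group 3 = '8'.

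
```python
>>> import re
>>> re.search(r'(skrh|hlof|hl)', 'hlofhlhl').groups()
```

('hlof',)

Alternation isn't longest-match — the leftmost alternative that fits at this position is chosen.
`re.search` tries every starting position until one works.
The match spans [0:4] → 'hlof'.
Captured: group 1 = 'hlof'.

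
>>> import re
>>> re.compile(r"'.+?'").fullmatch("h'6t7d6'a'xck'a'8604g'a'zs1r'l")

`fullmatch` succeeds only if the pattern covers the string from start to end.
Here the string isn't matched end-to-end, so the call returns None.

None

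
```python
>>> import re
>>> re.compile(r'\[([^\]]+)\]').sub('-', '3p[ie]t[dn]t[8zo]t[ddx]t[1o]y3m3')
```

`sub` substitutes '-' at each match site.

'3p-t-t-t-t-y3m3'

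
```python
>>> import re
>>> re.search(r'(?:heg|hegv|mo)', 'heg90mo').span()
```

`search` walks the string left to right and returns the first match it finds.
The match spans [0:3] → 'heg'.

(0, 3)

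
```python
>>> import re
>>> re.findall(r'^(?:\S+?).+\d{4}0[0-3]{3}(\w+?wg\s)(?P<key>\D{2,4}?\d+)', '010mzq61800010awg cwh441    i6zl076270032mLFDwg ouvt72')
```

[('mLFDwg ', 'ouvt72')]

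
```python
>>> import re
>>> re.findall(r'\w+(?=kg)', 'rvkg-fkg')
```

The lookaround is zero-width — it requires the adjacent text to match without consuming it, so the asserted text isn't part of the match.
Since nothing is captured, `findall` lists the 2 matched substrings directly.

['rv', 'f']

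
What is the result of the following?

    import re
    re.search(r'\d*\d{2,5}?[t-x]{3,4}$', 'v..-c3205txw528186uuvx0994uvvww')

This matches zero or more of a digit; then 2 to 5 of a digit (lazy), then 3 to 4 of a character in [t-x]; then anchored at the end.
`search` walks the string left to right and returns the first match it finds.
Here nothing in the string fits, so the call returns None.

None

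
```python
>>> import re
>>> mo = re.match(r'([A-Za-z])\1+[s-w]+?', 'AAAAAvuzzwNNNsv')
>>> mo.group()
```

`match` is anchored at position 0; if the pattern doesn't fit there, it returns None.
The match spans [0:6] → 'AAAAAv'.

'AAAAAv'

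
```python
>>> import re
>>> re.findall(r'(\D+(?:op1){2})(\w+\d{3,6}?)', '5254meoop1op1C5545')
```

[('meoop1op1', 'C5545')]

The pattern matches one or more of a non-digit, then the literal 'op1' repeated 2 times (captured); then one or more of a word character, then 3 to 6 of a digit (lazy) (captured).
Scanning left to right: at [4:18] match 'meoop1op1C5545', groups = ('meoop1op1', 'C5545').
With 2 capturing groups, `findall` returns a 2-tuple per match.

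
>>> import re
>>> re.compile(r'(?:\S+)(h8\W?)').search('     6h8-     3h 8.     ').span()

(5, 9)

This matches one or more of a non-whitespace character (non-capturing group); then the literal 'h8', then optionally a non-word character (captured).
`re.search` scans for the first position where the pattern succeeds.
The match spans [5:9] → '6h8-'.
Captured: group 1 = 'h8-'.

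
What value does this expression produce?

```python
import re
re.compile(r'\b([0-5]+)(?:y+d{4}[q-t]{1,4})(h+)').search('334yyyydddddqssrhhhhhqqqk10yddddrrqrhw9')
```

The pattern matches a word boundary (`\b`, zero-width); then one or more of a character in [0-5] (captured); then one or more of the literal 'y', then exactly 4 of a literal 'd', then 1 to 4 of a character in [q-t] (non-capturing group); then one or more of a literal 'h' (captured).
`re.search` scans for the first position where the pattern succeeds.
Here no position works, so the call returns None.

None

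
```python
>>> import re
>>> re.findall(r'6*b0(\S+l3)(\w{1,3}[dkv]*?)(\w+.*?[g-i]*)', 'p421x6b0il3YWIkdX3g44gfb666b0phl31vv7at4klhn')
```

[('il3YWIkdX3g44gfb666b0phl3', '1vv', '7at4klhn')]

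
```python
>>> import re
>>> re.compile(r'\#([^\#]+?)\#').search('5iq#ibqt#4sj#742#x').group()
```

The match spans [3:9] → '#ibqt#'.

'#ibqt#'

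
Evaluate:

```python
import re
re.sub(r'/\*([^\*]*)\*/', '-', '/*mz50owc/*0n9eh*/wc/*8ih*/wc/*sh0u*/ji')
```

'/*mz50owc-wc-wc-ji'

Matches: at [9:18] → '/*0n9eh*/'; at [20:27] → '/*8ih*/'; at [29:37] → '/*sh0u*/'.
Each match is replaced by '-'.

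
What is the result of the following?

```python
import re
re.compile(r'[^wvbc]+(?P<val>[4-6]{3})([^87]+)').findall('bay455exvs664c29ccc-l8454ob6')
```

`findall` packs the 2 group values into a tuple for every match.

[('455', 'exvs664c29ccc-l'), ('454', 'ob6')]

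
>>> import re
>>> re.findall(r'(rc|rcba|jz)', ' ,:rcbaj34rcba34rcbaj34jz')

['rc', 'rc', 'rc', 'jz']

`|` is ordered: at each position the engine commits to the first alternative that works.
Scanning left to right: at [3:5] match 'rc', group 1 = 'rc'; at [10:12] match 'rc', group 1 = 'rc'; at [16:18] match 'rc', group 1 = 'rc'; at [23:25] match 'jz', group 1 = 'jz'.
`findall` collects group 1 from each match (4 total).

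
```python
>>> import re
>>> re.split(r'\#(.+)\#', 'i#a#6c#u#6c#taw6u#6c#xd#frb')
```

Matches to split on: at [1:24] → '#a#6c#u#6c#taw6u#6c#xd#'.
Because the pattern has a capturing group, `split` also inserts each captured text between the pieces.

['i', 'a#6c#u#6c#taw6u#6c#xd', 'frb']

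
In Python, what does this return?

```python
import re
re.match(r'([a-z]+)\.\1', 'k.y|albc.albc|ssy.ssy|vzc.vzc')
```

A backreference is literal: `\1` must see the identical characters the first group matched.
`re.match` only tries the pattern at the start of the string.
Here position 0 doesn't satisfy it, so the call returns None.

None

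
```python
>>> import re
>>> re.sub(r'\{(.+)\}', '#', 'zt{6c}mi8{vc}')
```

'zt#'

Matches: at [2:13] → '{6c}mi8{vc}'.
`sub` substitutes '#' at each match site.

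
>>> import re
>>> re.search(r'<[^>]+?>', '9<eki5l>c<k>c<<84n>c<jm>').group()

'<eki5l>'

The match spans [1:8] → '<eki5l>'.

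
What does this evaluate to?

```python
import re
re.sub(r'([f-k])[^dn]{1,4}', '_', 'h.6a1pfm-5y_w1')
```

'_p__w1'

`sub` substitutes '_' at each match site.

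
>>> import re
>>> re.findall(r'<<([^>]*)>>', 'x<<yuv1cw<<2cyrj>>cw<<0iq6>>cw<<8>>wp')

Matches: at [1:18] match '<<yuv1cw<<2cyrj>>', group 1 = 'yuv1cw<<2cyrj'; at [20:28] match '<<0iq6>>', group 1 = '0iq6'; at [30:35] match '<<8>>', group 1 = '8'.
One capturing group, so `findall` returns just the captured substring from each match — 3 in all.

['yuv1cw<<2cyrj', '0iq6', '8']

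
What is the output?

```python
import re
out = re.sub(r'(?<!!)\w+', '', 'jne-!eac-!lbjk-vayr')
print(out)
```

-!e-!l-

The negative lookaround is zero-width — it rules out positions where the adjacent text would match, without consuming anything.
Each match is replaced by ''.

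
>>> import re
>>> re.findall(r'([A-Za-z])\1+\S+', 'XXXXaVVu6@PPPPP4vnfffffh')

['X']

After group 1 captures some text, `\1` only succeeds where that same text appears again.
Walking the string: at [0:24] match 'XXXXaVVu6@PPPPP4vnfffffh', group 1 = 'X'.
Because there's exactly one group, `findall` drops the full match and keeps group 1 from the one hit.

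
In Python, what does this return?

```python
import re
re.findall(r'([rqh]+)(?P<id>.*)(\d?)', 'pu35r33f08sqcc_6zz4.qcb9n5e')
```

The pattern matches one or more of one of [rqh] (captured); then zero or more of any character (captured as 'id'); then optionally a digit (captured).
Matches: at [4:27] match 'r33f08sqcc_6zz4.qcb9n5e', groups = ('r', '33f08sqcc_6zz4.qcb9n5e', '').
With 3 capturing groups, `findall` returns a 3-tuple per match.

[('r', '33f08sqcc_6zz4.qcb9n5e', '')]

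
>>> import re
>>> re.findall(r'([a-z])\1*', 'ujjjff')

['u', 'j', 'f']

`\1` is not a pattern — it's the concrete string captured by group 1, re-applied verbatim.
One capturing group, so `findall` returns just the captured substring from each match — 3 in all.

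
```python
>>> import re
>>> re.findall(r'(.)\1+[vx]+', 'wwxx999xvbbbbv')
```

['w', '9', 'b']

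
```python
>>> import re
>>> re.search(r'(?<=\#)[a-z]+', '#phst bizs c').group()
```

'phst'

The `(?=…)`/`(?<=…)` assertion just peeks at neighbouring text; it doesn't advance the match position.
`re.search` scans for the first position where the pattern succeeds.
The match spans [1:5] → 'phst'.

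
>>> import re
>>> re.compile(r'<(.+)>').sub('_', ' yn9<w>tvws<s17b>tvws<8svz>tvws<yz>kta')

Matches: at [4:35] → '<w>tvws<s17b>tvws<8svz>tvws<yz>'.
`sub` substitutes '_' at each match site.

' yn9_kta'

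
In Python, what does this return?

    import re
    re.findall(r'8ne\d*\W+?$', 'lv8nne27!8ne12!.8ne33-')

['8ne33-']

Pattern: the literal '8ne', then zero or more of a digit; then one or more of a non-word character (lazy); then anchored at the end.
Matches: at [16:22] → '8ne33-'.
No capturing groups, so `findall` returns the 1 full match string.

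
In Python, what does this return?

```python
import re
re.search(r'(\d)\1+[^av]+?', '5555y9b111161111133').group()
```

'5555y'

`\1` has to match the exact text group 1 already captured.
The match spans [0:5] → '5555y'.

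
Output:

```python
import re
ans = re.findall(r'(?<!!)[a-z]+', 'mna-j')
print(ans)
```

['mna', 'j']

A negative assertion filters positions out without eating any characters.
Scanning left to right: at [0:3] → 'mna'; at [4:5] → 'j'.
`findall` yields the raw match text (2 of them) because the pattern has no groups.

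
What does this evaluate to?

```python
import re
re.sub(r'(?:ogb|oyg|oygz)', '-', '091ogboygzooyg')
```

'091--zo-'

The regex engine tests alternatives in the order written; an earlier branch that matches wins even if a later one would match more.
Matches: at [3:6] → 'ogb'; at [6:9] → 'oyg'; at [11:14] → 'oyg'.
Each match is replaced by '-'.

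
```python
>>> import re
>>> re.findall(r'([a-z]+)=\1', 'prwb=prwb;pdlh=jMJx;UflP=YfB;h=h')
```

['prwb', 'h']

After group 1 captures some text, `\1` only succeeds where that same text appears again.
Scanning left to right: at [0:9] match 'prwb=prwb', group 1 = 'prwb'; at [29:32] match 'h=h', group 1 = 'h'.
Because there's exactly one group, `findall` drops the full match and keeps group 1 from each hit.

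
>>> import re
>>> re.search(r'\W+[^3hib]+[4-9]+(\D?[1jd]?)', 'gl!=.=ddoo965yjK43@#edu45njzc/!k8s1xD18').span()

(2, 17)

The pattern matches one or more of a non-word character; then one or more of any character except [3hib], then one or more of a character in [4-9]; then optionally a non-digit, then optionally one of [1jd] (captured).
`search` walks the string left to right and returns the first match it finds.
The match spans [2:17] → '!=.=ddoo965yjK4'.
Captured: group 1 = ''.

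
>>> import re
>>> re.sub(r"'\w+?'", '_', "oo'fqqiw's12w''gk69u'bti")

Matches: at [2:9] → "'fqqiw'"; at [14:21] → "'gk69u'".
Each match is replaced by '_'.

"oo_s12w'_bti"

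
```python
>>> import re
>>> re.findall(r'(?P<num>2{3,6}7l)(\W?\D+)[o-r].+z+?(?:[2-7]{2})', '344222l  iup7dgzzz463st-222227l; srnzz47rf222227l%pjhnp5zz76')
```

[('222227l', '; s')]

The pattern matches 3 to 6 of a literal '2', then the literal '7l' (captured as 'num'); then optionally a non-word character, then one or more of a non-digit (captured); then a character in [o-r], then one or more of any character, then one or more of the literal 'z' (lazy); then exactly 2 of a character in [2-7] (non-capturing group).
Scanning left to right: at [24:60] match '222227l; srnzz47rf222227l%pjhnp5zz76', groups = ('222227l', '; s').
Multiple groups make `findall` return tuples — one 2-tuple for the one match.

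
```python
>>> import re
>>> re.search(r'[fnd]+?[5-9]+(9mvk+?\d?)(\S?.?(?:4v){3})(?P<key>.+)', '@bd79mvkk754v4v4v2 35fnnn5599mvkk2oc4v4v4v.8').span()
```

(2, 44)

This matches one or more of one of [fnd] (lazy), then one or more of a character in [5-9]; then the literal '9mv', then one or more of the literal 'k' (lazy), then optionally a digit (captured); then optionally a non-whitespace character, then optionally any character, then the literal '4v' repeated 3 times (captured); then one or more of any character (captured as 'key').
`search` walks the string left to right and returns the first match it finds.
The match spans [2:44] → 'd79mvkk754v4v4v2 35fnnn5599mvkk2oc4v4v4v.8'.
Captured: group 1 = '9mvkk7', group 2 = '54v4v4v', group 3 = '2 35fnnn5599mvkk2oc4v4v4v.8'.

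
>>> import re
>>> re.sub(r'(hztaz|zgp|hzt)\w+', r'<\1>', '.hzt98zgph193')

Matches: at [1:13] → 'hzt98zgph193'.
`\1` in the replacement pulls in group 1's text for each match.

'.<hzt>'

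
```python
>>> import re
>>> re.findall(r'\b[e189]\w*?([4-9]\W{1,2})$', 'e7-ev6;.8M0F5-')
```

This matches a word boundary (`\b`, zero-width); then one of [e189], then zero or more of a word character (lazy); then a character in [4-9], then 1 to 2 of a non-word character (captured); then anchored at the end.
`findall` collects group 1 from the one match (1 total).

['5-']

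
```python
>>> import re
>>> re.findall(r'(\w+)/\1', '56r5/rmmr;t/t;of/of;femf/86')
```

After group 1 captures some text, `\1` only succeeds where that same text appears again.
With a single group, `findall` returns only what that group captured — 2 items.

['t', 'of']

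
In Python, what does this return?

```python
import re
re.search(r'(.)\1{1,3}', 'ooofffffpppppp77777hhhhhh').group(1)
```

'o'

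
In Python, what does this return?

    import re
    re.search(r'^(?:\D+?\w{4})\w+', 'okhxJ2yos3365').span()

The pattern matches anchored at the start of the string; then one or more of a non-digit (lazy), then exactly 4 of a word character (non-capturing group); then one or more of a word character.
`search` walks the string left to right and returns the first match it finds.
The match spans [0:13] → 'okhxJ2yos3365'.

(0, 13)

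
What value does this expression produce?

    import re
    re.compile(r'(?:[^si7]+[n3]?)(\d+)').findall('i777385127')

This matches one or more of any character except [si7], then optionally one of [n3] (non-capturing group); then one or more of a digit (captured).
With a single group, `findall` returns only what that group captured — 1 item.

['7']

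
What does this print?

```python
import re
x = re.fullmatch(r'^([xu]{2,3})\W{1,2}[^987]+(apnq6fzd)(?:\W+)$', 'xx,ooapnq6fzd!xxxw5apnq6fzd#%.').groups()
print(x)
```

The match spans [0:30] → 'xx,ooapnq6fzd!xxxw5apnq6fzd#%.'.
Captured: group 1 = 'xx', group 2 = 'apnq6fzd'.

('xx', 'apnq6fzd')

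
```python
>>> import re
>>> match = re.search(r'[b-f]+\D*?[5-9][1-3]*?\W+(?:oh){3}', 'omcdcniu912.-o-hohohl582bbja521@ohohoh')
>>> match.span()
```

(24, 38)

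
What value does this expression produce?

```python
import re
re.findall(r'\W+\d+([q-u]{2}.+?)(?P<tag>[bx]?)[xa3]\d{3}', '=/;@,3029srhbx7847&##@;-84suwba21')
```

[('srh', 'b')]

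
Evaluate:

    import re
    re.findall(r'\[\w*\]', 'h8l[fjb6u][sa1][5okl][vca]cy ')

No capturing groups, so `findall` returns the 4 full match strings.

['[fjb6u]', '[sa1]', '[5okl]', '[vca]']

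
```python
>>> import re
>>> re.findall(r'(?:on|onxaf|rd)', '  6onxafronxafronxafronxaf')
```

['on', 'on', 'on', 'on']

`|` is ordered: at each position the engine commits to the first alternative that works.
Scanning left to right: at [3:5] → 'on'; at [9:11] → 'on'; at [15:17] → 'on'; at [21:23] → 'on'.
With no groups in the pattern, `findall` gives back each whole match — 4 here.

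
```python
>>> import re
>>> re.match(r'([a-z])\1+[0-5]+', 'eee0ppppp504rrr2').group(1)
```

'e'

A backreference is literal: `\1` must see the identical characters the first group matched.
`match` is anchored at position 0; if the pattern doesn't fit there, it returns None.
The match spans [0:4] → 'eee0'.
Captured: group 1 = 'e'.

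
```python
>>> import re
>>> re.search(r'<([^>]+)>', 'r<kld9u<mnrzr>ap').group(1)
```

'kld9u<mnrzr'

`search` walks the string left to right and returns the first match it finds.
The match spans [1:14] → '<kld9u<mnrzr>'.
Captured: group 1 = 'kld9u<mnrzr'.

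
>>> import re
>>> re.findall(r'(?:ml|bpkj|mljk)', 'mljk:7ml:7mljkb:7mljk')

['ml', 'ml', 'ml', 'ml']

Alternation tries branches left to right and keeps the first one that lets the overall match succeed at that position.
Walking the string: at [0:2] → 'ml'; at [6:8] → 'ml'; at [10:12] → 'ml'; at [17:19] → 'ml'.
With no groups in the pattern, `findall` gives back each whole match — 4 here.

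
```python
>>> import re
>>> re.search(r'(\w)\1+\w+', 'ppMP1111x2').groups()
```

The match spans [0:10] → 'ppMP1111x2'.
Captured: group 1 = 'p'.

('p',)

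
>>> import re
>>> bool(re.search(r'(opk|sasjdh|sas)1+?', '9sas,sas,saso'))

`search` walks the string left to right and returns the first match it finds.
Here nothing in the string fits, so the call returns None, and `bool(None)` is False.

False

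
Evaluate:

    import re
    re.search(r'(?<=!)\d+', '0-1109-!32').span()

(8, 10)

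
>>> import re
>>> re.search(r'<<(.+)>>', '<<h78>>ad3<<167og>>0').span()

(0, 19)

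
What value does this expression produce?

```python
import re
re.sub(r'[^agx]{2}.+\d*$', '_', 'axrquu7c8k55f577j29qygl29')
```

The pattern matches exactly 2 of any character except [agx], then one or more of any character; then zero or more of a digit; then anchored at the end.
Every occurrence is swapped for '_'.

'ax_'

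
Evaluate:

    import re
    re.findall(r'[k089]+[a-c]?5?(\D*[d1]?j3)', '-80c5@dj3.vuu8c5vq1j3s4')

Pattern: one or more of one of [k089], then optionally a character in [a-c], then optionally a literal '5'; then zero or more of a non-digit, then optionally one of [d1], then the literal 'j3' (captured).
Scanning left to right: at [1:9] match '80c5@dj3', group 1 = '@dj3'; at [13:21] match '8c5vq1j3', group 1 = 'vq1j3'.
Because there's exactly one group, `findall` drops the full match and keeps group 1 from each hit.

['@dj3', 'vq1j3']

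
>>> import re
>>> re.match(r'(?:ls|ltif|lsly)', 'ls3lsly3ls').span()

(0, 2)

`re.match` only tries the pattern at the start of the string.
The match spans [0:2] → 'ls'.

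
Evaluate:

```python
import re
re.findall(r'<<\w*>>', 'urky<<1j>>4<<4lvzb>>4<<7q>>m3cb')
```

['<<1j>>', '<<4lvzb>>', '<<7q>>']

Scanning left to right: at [4:10] → '<<1j>>'; at [11:20] → '<<4lvzb>>'; at [21:27] → '<<7q>>'.
Since nothing is captured, `findall` lists the 3 matched substrings directly.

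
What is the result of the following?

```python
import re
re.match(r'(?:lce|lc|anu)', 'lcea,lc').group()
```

`re.match` only tries the pattern at the start of the string.
The match spans [0:3] → 'lce'.

'lce'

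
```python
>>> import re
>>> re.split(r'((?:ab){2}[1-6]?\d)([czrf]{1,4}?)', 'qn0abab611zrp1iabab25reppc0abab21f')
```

The pattern matches the literal 'ab' repeated 2 times, then optionally a character in [1-6], then a digit (captured); then 1 to 4 of one of [czrf] (lazy) (captured).
Matches to split on: at [15:22] → 'abab25r'; at [27:34] → 'abab21f'.
`re.split` interleaves the captured-group text with the surrounding fragments.

['qn0abab611zrp1i', 'abab25', 'r', 'eppc0', 'abab21', 'f', '']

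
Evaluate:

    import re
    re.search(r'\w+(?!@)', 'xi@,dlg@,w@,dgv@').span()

`(?!…)`/`(?<!…)` only lets a position through if the neighbouring text does NOT match; no characters are consumed.
The match spans [0:1] → 'x'.

(0, 1)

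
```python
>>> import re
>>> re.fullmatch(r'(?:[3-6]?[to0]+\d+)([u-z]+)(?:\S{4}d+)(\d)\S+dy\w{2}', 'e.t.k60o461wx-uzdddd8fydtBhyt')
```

None

The pattern matches optionally a character in [3-6], then one or more of one of [to0], then one or more of a digit (non-capturing group); then one or more of a character in [u-z] (captured); then exactly 4 of a non-whitespace character, then one or more of the literal 'd' (non-capturing group); then a digit (captured); then one or more of a non-whitespace character, then the literal 'dy', then exactly 2 of a word character.
`re.fullmatch` is like wrapping the pattern in `^…$` (in single-line mode).
Here the pattern can't cover the whole string, so the call returns None.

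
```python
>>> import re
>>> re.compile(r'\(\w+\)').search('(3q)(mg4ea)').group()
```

`search` walks the string left to right and returns the first match it finds.
The match spans [0:4] → '(3q)'.

'(3q)'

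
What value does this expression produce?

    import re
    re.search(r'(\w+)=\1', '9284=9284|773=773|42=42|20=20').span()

`\1` has to match the exact text group 1 already captured.
`re.search` scans for the first position where the pattern succeeds.
The match spans [0:9] → '9284=9284'.
Captured: group 1 = '9284'.

(0, 9)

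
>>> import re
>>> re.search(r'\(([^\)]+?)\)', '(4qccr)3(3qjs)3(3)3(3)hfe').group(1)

'4qccr'

`search` walks the string left to right and returns the first match it finds.
The match spans [0:7] → '(4qccr)'.
Captured: group 1 = '4qccr'.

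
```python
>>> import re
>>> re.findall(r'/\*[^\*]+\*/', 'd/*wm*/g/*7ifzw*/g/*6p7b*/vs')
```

['/*wm*/', '/*7ifzw*/', '/*6p7b*/']

No capturing groups, so `findall` returns the 3 full match strings.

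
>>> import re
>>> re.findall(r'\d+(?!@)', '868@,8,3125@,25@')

['86', '8', '312', '2']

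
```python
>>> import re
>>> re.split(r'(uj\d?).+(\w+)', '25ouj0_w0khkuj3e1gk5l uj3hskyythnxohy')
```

['25o', 'uj0', 'y', '']

Pattern: the literal 'uj', then optionally a digit (captured); then one or more of any character; then one or more of a word character (captured).
Matches to split on: at [3:37] → 'uj0_w0khkuj3e1gk5l uj3hskyythnxohy'.
Because the pattern has a capturing group, `split` also inserts each captured text between the pieces.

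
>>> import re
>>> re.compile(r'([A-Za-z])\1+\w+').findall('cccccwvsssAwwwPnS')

['c']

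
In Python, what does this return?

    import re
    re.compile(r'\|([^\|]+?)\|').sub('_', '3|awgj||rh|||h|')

'3__|_'

Matches: at [1:7] → '|awgj|'; at [7:11] → '|rh|'; at [12:15] → '|h|'.
`sub` substitutes '_' at each match site.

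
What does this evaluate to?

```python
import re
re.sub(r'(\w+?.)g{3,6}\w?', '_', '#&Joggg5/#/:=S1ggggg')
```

'#&_/#/:=_'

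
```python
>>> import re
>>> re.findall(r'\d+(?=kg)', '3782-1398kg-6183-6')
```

Lookahead/lookbehind check context without consuming it, so the matched span excludes the asserted characters.
Walking the string: at [5:9] → '1398'.
`findall` yields the raw match text (1 of them) because the pattern has no groups.

['1398']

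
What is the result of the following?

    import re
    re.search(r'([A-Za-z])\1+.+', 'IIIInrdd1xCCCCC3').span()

(0, 16)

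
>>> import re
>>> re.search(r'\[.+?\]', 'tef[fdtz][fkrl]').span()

The `?` after the quantifier makes it lazy — it takes as little as possible before letting the rest of the pattern try.
`search` walks the string left to right and returns the first match it finds.
The match spans [3:9] → '[fdtz]'.

(3, 9)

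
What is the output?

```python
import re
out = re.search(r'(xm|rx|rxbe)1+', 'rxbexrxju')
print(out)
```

None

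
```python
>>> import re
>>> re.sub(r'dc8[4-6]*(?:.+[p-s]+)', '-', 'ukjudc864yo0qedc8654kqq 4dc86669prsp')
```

'ukju-'

Every occurrence is swapped for '-'.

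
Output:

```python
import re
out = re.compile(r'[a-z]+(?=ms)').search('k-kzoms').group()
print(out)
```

The `(?=…)`/`(?<=…)` assertion just peeks at neighbouring text; it doesn't advance the match position.
`re.search` scans for the first position where the pattern succeeds.
The match spans [2:5] → 'kzo'.

kzo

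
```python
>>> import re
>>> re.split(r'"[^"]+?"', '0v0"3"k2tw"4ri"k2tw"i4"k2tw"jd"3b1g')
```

`split` removes every match and returns the 5 fragments in between.

['0v0', 'k2tw', 'k2tw', 'k2tw', '3b1g']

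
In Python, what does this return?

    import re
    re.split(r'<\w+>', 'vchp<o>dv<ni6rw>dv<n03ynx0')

Matches to split on: at [4:7] → '<o>'; at [9:16] → '<ni6rw>'.
Splitting on the pattern gives 3 pieces.

['vchp', 'dv', 'dv<n03ynx0']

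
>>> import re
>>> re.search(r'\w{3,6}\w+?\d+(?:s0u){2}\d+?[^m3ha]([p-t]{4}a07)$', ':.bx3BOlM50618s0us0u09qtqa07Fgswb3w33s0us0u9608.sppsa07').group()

'bx3BOlM50618s0us0u09qtqa07Fgswb3w33s0us0u9608.sppsa07'

This matches 3 to 6 of a word character, then one or more of a word character (lazy); then one or more of a digit, then the literal 's0u' repeated 2 times; then one or more of a digit (lazy), then any character except [m3ha]; then exactly 4 of a character in [p-t], then a literal 'a', then the literal '07' (captured); then anchored at the end.
`search` walks the string left to right and returns the first match it finds.
The match spans [2:55] → 'bx3BOlM50618s0us0u09qtqa07Fgswb3w33s0us0u9608.sppsa07'.
Captured: group 1 = 'sppsa07'.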